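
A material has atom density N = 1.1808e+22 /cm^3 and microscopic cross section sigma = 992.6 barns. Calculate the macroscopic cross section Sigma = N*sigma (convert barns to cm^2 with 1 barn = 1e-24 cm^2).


Sigma = N * sigma_barns * 1e-24
Sigma = 1.1808e+22 * 992.6 * 1e-24
Sigma = 11.721 /cm

11.721


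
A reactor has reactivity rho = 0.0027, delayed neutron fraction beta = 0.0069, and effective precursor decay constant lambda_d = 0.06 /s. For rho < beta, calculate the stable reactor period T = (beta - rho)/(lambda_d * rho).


T = (beta - rho) / (lambda_d * rho)
T = (0.0069 - 0.0027) / (0.06 * 0.0027)
T = 25.926 s

25.926


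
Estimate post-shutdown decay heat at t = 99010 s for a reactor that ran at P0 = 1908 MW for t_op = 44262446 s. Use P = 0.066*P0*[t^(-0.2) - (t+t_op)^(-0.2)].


P/P0 = 0.066 * [t^(-0.2) - (t + t_op)^(-0.2)]
P/P0 = 0.066 * [99010^(-0.2) - (99010 + 44262446)^(-0.2)]
P/P0 = 0.066 * [0.1001992 - 0.02955281] = 0.004662662
P = 1908 * 0.004662662 = 8.8964 MW

8.8964


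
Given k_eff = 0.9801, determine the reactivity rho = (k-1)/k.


rho = (k_eff - 1) / k_eff
rho = (0.9801 - 1) / 0.9801
rho = -0.020304

-0.020304


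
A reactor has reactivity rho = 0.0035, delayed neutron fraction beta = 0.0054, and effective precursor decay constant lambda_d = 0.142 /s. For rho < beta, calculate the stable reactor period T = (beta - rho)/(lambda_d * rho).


T = (beta - rho) / (lambda_d * rho)
T = (0.0054 - 0.0035) / (0.142 * 0.0035)
T = 3.8229 s

3.8229


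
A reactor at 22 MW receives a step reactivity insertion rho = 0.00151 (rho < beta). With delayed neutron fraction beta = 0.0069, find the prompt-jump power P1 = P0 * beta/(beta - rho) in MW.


P1/P0 = beta / (beta - rho)
P1/P0 = 0.0069 / (0.0069 - 0.00151) = 1.280148
P1 = 22 * 1.280148 = 28.163 MW

28.163


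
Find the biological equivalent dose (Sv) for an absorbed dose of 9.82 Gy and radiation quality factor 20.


H = D * Q
H = 9.82 * 20
H = 196.40 Sv

196.40


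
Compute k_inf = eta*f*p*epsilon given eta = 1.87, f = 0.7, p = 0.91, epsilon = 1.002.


k_inf = eta * f * p * epsilon
k_inf = 1.87 * 0.7 * 0.91 * 1.002
k_inf = 1.1936

1.1936


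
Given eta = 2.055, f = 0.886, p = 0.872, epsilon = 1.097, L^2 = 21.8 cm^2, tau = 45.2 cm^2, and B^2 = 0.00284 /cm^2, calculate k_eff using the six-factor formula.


k_inf = eta*f*p*eps = 2.055*0.886*0.872*1.097 = 1.741681
P_TNL = 1/(1 + L^2*B^2) = 1/(1 + 21.8*0.00284) = 0.9416976
P_FNL = exp(-B^2*tau) = exp(-0.00284*45.2) = 0.8795297
k_eff = k_inf * P_TNL * P_FNL = 1.741681 * 0.9416976 * 0.8795297
k_eff = 1.4425

1.4425


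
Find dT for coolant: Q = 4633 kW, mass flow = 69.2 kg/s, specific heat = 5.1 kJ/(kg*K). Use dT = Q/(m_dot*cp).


dT = Q / (m_dot * cp)
dT = 4633 / (69.2 * 5.1)
dT = 13.128 C

13.128


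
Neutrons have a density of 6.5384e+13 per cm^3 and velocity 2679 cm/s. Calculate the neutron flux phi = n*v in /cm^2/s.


phi = n * v
phi = 6.5384e+13 * 2679
phi = 1.7516e+17 /cm^2/s

1.7516e+17


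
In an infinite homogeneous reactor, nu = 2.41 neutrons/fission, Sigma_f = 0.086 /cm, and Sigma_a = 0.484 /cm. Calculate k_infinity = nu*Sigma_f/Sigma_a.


k_inf = nu * Sigma_f / Sigma_a
k_inf = 2.41 * 0.086 / 0.484
k_inf = 0.42822

0.42822


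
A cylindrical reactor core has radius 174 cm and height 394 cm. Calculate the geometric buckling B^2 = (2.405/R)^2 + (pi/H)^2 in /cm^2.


B^2 = (2.405/R)^2 + (pi/H)^2
B^2 = (2.405/174)^2 + (pi/394)^2
B^2 = 2.5462e-04 /cm^2

2.5462e-04


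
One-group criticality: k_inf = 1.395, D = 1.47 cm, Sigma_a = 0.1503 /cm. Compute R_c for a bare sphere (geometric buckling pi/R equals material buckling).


L^2 = D / Sigma_a = 1.47 / 0.1503 = 9.780439 cm^2
B_m^2 = (k_inf - 1) / L^2 = (1.395 - 1) / 9.780439 = 0.04038674 /cm^2
For a bare sphere: B_g = pi/R, so R_c = pi / sqrt(B_m^2)
R_c = pi / sqrt(0.04038674) = 15.633 cm

15.633


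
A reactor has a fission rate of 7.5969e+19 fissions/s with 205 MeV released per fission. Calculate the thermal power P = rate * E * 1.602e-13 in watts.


P = fission_rate * E_MeV * 1.602e-13
P = 7.5969e+19 * 205 * 1.602e-13
P = 2.4949e+09 W

2.4949e+09


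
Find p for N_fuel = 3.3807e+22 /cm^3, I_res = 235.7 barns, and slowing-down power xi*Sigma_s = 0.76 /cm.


p = exp(-N * I * 1e-24 / (xi*Sigma_s))
p = exp(-3.3807e+22 * 235.7 * 1e-24 / 0.76)
p = 2.7963e-05

2.7963e-05


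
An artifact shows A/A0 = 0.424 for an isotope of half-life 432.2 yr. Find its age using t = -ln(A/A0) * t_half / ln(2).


lambda = ln(2) / t_half = ln(2) / 432.2 = 0.001603765 /yr
t = -ln(A/A0) / lambda
t = -ln(0.424) / 0.001603765
t = 535.00 yr

535.00


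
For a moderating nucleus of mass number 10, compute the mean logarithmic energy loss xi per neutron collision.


xi = 1 + (A-1)^2/(2A) * ln((A-1)/(A+1))
xi = 1 + (10-1)^2/(2*10) * ln((10-1)/(10 +1))
xi = 0.18728

0.18728


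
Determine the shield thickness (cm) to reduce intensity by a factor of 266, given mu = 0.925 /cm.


x = ln(factor) / mu
x = ln(266) / 0.925
x = 6.0362 cm

6.0362


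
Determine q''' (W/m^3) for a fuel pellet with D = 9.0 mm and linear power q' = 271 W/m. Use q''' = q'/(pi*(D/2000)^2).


r = D / 2 / 1000 = 9.0 / 2 / 1000 = 0.0045 m
q''' = q' / (pi * r^2)
q''' = 271 / (pi * 0.0045^2)
q''' = 4.2599e+06 W/m^3

4.2599e+06


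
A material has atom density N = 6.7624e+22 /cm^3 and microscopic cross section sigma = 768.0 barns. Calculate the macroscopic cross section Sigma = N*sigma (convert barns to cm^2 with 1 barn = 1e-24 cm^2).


Sigma = N * sigma_barns * 1e-24
Sigma = 6.7624e+22 * 768.0 * 1e-24
Sigma = 51.935 /cm

51.935


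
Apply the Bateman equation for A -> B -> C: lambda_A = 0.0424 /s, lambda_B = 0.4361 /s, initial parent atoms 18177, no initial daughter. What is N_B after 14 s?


N_B(t) = lambda_A * N_A0 / (lambda_B - lambda_A) * [exp(-lambda_A*t) - exp(-lambda_B*t)]
exp(-0.0424*14) = 0.5523353; exp(-0.4361*14) = 0.002230789
N_B = 0.0424 * 18177 / (0.4361 - 0.0424) * (0.5523353 - 0.002230789)
N_B = 1076.9

1076.9


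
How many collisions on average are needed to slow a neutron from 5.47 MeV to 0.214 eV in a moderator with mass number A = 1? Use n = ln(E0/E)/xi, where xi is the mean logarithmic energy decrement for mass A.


xi = 1 + (A-1)^2/(2A)*ln((A-1)/(A+1)) = 1 (for A = 1)
n = ln(E0/E) / xi
n = ln(5.47e6 / 0.214) / 1
n = ln(2.556075e+07) / 1 = 17.057

17.057


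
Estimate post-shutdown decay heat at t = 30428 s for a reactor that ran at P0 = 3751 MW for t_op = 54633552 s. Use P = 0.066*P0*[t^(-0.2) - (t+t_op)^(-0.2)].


P/P0 = 0.066 * [t^(-0.2) - (t + t_op)^(-0.2)]
P/P0 = 0.066 * [30428^(-0.2) - (30428 + 54633552)^(-0.2)]
P/P0 = 0.066 * [0.1268660 - 0.02834391] = 0.006502458
P = 3751 * 0.006502458 = 24.391 MW

24.391


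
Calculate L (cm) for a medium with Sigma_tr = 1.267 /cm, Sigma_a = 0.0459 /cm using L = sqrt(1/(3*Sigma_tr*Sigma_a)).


D = 1 / (3 * Sigma_tr) = 1 / (3 * 1.267) = 0.2630887 cm
L = sqrt(D / Sigma_a)
L = sqrt(0.2630887 / 0.0459)
L = 2.3941 cm

2.3941


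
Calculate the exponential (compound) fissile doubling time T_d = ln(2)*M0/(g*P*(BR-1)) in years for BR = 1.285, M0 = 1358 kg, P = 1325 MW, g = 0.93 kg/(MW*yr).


Breeding gain G = BR - 1 = 1.285 - 1 = 0.285
Fissile production rate = g * P * G = 0.93 * 1325 * 0.285 = 351.19125 kg/yr
T_d = ln(2) * M0 / (g * P * G)
T_d = ln(2) * 1358 / 351.19125 = 2.6803 yr

2.6803


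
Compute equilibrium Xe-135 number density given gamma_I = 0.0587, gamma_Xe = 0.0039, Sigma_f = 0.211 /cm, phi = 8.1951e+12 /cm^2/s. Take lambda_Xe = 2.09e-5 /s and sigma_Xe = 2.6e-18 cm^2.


Xe_eq = (gamma_I + gamma_Xe) * Sigma_f * phi / (lambda_Xe + sigma_Xe * phi)
Numerator = (0.0587 + 0.0039) * 0.211 * 8.1951e+12 = 1.082458e+11
Denominator = 2.09e-5 + 2.6e-18 * 8.1951e+12 = 4.220726e-05
Xe_eq = 1.082458e+11 / 4.220726e-05 = 2.5646e+15 /cm^3

2.5646e+15


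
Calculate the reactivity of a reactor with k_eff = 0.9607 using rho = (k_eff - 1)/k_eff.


rho = (k_eff - 1) / k_eff
rho = (0.9607 - 1) / 0.9607
rho = -0.040908

-0.040908


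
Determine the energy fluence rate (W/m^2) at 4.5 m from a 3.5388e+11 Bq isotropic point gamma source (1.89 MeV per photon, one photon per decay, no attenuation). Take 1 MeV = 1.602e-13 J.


psi = A * E * 1.602e-13 / (4*pi*r^2)
psi = 3.5388e+11 * 1.89 * 1.602e-13 / (4*pi*4.5^2)
psi = 4.2106e-04 W/m^2

4.2106e-04


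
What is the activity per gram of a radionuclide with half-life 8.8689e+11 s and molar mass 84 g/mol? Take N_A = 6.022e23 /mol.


lambda = ln(2) / t_half = ln(2) / 8.8689e+11 = 7.815481e-13 /s
SA = lambda * N_A / M
SA = 7.815481e-13 * 6.022e23 / 84
SA = 5.6030e+09 Bq/g

5.6030e+09


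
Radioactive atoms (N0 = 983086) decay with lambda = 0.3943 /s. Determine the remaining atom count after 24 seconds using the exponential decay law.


N = N0 * exp(-lambda * t)
N = 983086 * exp(-0.3943 * 24)
N = 76.344

76.344


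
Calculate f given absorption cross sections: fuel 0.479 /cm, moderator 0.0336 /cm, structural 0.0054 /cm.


f = Sigma_a_fuel / (Sigma_a_fuel + Sigma_a_mod + Sigma_a_other)
f = 0.479 / (0.479 + 0.0336 + 0.0054)
f = 0.92471

0.92471


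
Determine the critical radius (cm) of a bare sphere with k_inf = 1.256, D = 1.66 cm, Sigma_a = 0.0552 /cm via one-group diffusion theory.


L^2 = D / Sigma_a = 1.66 / 0.0552 = 30.07246 cm^2
B_m^2 = (k_inf - 1) / L^2 = (1.256 - 1) / 30.07246 = 0.008512772 /cm^2
For a bare sphere: B_g = pi/R, so R_c = pi / sqrt(B_m^2)
R_c = pi / sqrt(0.008512772) = 34.050 cm

34.050


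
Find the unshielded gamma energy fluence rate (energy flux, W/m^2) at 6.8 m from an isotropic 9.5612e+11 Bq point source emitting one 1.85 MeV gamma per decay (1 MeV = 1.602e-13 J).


psi = A * E * 1.602e-13 / (4*pi*r^2)
psi = 9.5612e+11 * 1.85 * 1.602e-13 / (4*pi*6.8^2)
psi = 4.8766e-04 W/m^2

4.8766e-04


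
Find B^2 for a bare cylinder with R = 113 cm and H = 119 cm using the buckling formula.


B^2 = (2.405/R)^2 + (pi/H)^2
B^2 = (2.405/113)^2 + (pi/119)^2
B^2 = 0.0011499 /cm^2

0.0011499


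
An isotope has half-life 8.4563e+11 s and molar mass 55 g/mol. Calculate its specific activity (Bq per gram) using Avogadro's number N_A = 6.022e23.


lambda = ln(2) / t_half = ln(2) / 8.4563e+11 = 8.196814e-13 /s
SA = lambda * N_A / M
SA = 8.196814e-13 * 6.022e23 / 55
SA = 8.9748e+09 Bq/g

8.9748e+09


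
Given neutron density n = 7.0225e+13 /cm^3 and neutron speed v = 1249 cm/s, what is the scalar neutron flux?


phi = n * v
phi = 7.0225e+13 * 1249
phi = 8.7711e+16 /cm^2/s

8.7711e+16


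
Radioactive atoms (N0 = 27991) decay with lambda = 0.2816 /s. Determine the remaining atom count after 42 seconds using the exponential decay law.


N = N0 * exp(-lambda * t)
N = 27991 * exp(-0.2816 * 42)
N = 0.20442

0.20442


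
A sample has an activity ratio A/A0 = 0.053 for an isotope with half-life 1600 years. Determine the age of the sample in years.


lambda = ln(2) / t_half = ln(2) / 1600 = 4.332170e-04 /yr
t = -ln(A/A0) / lambda
t = -ln(0.053) / 4.332170e-04
t = 6780.6 yr

6780.6


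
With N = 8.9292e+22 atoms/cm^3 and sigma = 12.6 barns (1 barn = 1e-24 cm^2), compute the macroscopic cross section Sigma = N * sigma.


Sigma = N * sigma_barns * 1e-24
Sigma = 8.9292e+22 * 12.6 * 1e-24
Sigma = 1.1251 /cm

1.1251


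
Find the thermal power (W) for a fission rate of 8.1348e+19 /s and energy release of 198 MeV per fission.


P = fission_rate * E_MeV * 1.602e-13
P = 8.1348e+19 * 198 * 1.602e-13
P = 2.5803e+09 W

2.5803e+09


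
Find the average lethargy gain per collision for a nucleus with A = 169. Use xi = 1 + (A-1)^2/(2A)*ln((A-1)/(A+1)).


xi = 1 + (A-1)^2/(2A) * ln((A-1)/(A+1))
xi = 1 + (169-1)^2/(2*169) * ln((169-1)/(169 +1))
xi = 0.011788

0.011788


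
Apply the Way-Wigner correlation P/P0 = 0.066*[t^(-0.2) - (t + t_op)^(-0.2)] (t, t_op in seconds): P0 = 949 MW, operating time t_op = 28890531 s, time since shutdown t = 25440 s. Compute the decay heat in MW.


P/P0 = 0.066 * [t^(-0.2) - (t + t_op)^(-0.2)]
P/P0 = 0.066 * [25440^(-0.2) - (25440 + 28890531)^(-0.2)]
P/P0 = 0.066 * [0.1314912 - 0.03219381] = 0.006553628
P = 949 * 0.006553628 = 6.2194 MW

6.2194


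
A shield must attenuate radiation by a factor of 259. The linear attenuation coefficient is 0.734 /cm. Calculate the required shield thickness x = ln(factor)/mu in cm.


x = ln(factor) / mu
x = ln(259) / 0.734
x = 7.5706 cm

7.5706


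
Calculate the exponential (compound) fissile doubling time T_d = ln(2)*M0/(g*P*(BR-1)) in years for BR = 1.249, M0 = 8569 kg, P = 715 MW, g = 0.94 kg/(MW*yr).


Breeding gain G = BR - 1 = 1.249 - 1 = 0.249
Fissile production rate = g * P * G = 0.94 * 715 * 0.249 = 167.3529 kg/yr
T_d = ln(2) * M0 / (g * P * G)
T_d = ln(2) * 8569 / 167.3529 = 35.491 yr

35.491


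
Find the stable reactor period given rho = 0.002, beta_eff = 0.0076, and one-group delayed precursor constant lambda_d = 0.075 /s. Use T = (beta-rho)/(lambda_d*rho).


T = (beta - rho) / (lambda_d * rho)
T = (0.0076 - 0.002) / (0.075 * 0.002)
T = 37.333 s

37.333


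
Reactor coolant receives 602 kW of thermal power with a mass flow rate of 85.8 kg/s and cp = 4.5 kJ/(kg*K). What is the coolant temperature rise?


dT = Q / (m_dot * cp)
dT = 602 / (85.8 * 4.5)
dT = 1.5592 C

1.5592


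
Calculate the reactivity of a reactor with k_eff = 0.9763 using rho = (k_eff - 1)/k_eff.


rho = (k_eff - 1) / k_eff
rho = (0.9763 - 1) / 0.9763
rho = -0.024275

-0.024275


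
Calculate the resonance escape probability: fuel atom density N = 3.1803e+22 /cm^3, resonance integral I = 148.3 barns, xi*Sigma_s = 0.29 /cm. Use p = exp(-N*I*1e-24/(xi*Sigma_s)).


p = exp(-N * I * 1e-24 / (xi*Sigma_s))
p = exp(-3.1803e+22 * 148.3 * 1e-24 / 0.29)
p = 8.6476e-08

8.6476e-08


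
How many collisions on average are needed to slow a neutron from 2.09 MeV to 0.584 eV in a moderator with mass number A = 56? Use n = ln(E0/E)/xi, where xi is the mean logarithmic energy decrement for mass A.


xi = 1 + (A-1)^2/(2A)*ln((A-1)/(A+1)) = 0.03529286 (for A = 56)
n = ln(E0/E) / xi
n = ln(2.09e6 / 0.584) / 0.03529286
n = ln(3.578767e+06) / 0.03529286 = 427.58

427.58


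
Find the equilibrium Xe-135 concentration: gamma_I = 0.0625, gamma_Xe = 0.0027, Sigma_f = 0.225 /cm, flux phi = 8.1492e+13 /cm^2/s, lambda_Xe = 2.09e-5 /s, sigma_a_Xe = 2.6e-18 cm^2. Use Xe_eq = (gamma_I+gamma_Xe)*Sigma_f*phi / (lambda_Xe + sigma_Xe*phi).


Xe_eq = (gamma_I + gamma_Xe) * Sigma_f * phi / (lambda_Xe + sigma_Xe * phi)
Numerator = (0.0625 + 0.0027) * 0.225 * 8.1492e+13 = 1.195488e+12
Denominator = 2.09e-5 + 2.6e-18 * 8.1492e+13 = 2.327792e-04
Xe_eq = 1.195488e+12 / 2.327792e-04 = 5.1357e+15 /cm^3

5.1357e+15


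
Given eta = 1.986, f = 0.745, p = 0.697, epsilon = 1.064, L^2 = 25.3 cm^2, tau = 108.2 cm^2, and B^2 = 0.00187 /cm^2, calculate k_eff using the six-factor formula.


k_inf = eta*f*p*eps = 1.986*0.745*0.697*1.064 = 1.097261
P_TNL = 1/(1 + L^2*B^2) = 1/(1 + 25.3*0.00187) = 0.9548262
P_FNL = exp(-B^2*tau) = exp(-0.00187*108.2) = 0.8168221
k_eff = k_inf * P_TNL * P_FNL = 1.097261 * 0.9548262 * 0.8168221
k_eff = 0.85578

0.85578


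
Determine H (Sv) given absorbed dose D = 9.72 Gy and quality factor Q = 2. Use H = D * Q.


H = D * Q
H = 9.72 * 2
H = 19.440 Sv

19.440


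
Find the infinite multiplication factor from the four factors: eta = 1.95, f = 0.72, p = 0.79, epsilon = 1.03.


k_inf = eta * f * p * epsilon
k_inf = 1.95 * 0.72 * 0.79 * 1.03
k_inf = 1.1424

1.1424


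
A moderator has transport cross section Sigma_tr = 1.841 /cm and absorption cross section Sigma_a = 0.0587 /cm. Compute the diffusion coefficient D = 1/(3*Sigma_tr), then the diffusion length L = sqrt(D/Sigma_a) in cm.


D = 1 / (3 * Sigma_tr) = 1 / (3 * 1.841) = 0.1810610 cm
L = sqrt(D / Sigma_a)
L = sqrt(0.1810610 / 0.0587)
L = 1.7563 cm

1.7563


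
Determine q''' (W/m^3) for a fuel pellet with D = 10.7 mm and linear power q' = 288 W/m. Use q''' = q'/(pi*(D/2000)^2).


r = D / 2 / 1000 = 10.7 / 2 / 1000 = 0.00535 m
q''' = q' / (pi * r^2)
q''' = 288 / (pi * 0.00535^2)
q''' = 3.2028e+06 W/m^3

3.2028e+06


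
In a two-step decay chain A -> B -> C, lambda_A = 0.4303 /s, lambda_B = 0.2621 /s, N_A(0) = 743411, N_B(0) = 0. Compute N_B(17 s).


N_B(t) = lambda_A * N_A0 / (lambda_B - lambda_A) * [exp(-lambda_A*t) - exp(-lambda_B*t)]
exp(-0.4303*17) = 6.654148e-04; exp(-0.2621*17) = 0.01161219
N_B = 0.4303 * 743411 / (0.2621 - 0.4303) * (6.654148e-04 - 0.01161219)
N_B = 20819

20819


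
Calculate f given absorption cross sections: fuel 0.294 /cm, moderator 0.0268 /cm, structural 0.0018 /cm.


f = Sigma_a_fuel / (Sigma_a_fuel + Sigma_a_mod + Sigma_a_other)
f = 0.294 / (0.294 + 0.0268 + 0.0018)
f = 0.91135

0.91135


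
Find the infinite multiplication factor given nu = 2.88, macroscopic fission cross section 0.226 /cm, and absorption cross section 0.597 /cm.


k_inf = nu * Sigma_f / Sigma_a
k_inf = 2.88 * 0.226 / 0.597
k_inf = 1.0903

1.0903


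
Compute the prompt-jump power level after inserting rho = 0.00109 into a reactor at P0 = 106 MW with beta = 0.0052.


P1/P0 = beta / (beta - rho)
P1/P0 = 0.0052 / (0.0052 - 0.00109) = 1.265207
P1 = 106 * 1.265207 = 134.11 MW

134.11


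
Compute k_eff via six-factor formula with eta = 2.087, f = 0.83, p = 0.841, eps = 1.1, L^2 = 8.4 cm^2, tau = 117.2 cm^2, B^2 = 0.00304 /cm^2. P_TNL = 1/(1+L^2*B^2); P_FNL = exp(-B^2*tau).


k_inf = eta*f*p*eps = 2.087*0.83*0.841*1.1 = 1.602467
P_TNL = 1/(1 + L^2*B^2) = 1/(1 + 8.4*0.00304) = 0.9750999
P_FNL = exp(-B^2*tau) = exp(-0.00304*117.2) = 0.7002709
k_eff = k_inf * P_TNL * P_FNL = 1.602467 * 0.9750999 * 0.7002709
k_eff = 1.0942

1.0942


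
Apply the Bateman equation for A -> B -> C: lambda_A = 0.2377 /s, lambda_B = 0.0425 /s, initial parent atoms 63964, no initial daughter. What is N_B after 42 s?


N_B(t) = lambda_A * N_A0 / (lambda_B - lambda_A) * [exp(-lambda_A*t) - exp(-lambda_B*t)]
exp(-0.2377*42) = 4.615986e-05; exp(-0.0425*42) = 0.1677971
N_B = 0.2377 * 63964 / (0.0425 - 0.2377) * (4.615986e-05 - 0.1677971)
N_B = 13066

13066


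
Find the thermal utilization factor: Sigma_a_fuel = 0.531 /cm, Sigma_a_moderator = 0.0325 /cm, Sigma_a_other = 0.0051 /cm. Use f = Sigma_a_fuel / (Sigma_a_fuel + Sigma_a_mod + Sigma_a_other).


f = Sigma_a_fuel / (Sigma_a_fuel + Sigma_a_mod + Sigma_a_other)
f = 0.531 / (0.531 + 0.0325 + 0.0051)
f = 0.93387

0.93387


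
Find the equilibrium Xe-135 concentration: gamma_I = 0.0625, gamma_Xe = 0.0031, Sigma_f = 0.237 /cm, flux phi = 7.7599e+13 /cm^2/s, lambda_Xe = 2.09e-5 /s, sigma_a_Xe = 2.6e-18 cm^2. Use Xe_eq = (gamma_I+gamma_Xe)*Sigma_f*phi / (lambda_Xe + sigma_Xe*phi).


Xe_eq = (gamma_I + gamma_Xe) * Sigma_f * phi / (lambda_Xe + sigma_Xe * phi)
Numerator = (0.0625 + 0.0031) * 0.237 * 7.7599e+13 = 1.206447e+12
Denominator = 2.09e-5 + 2.6e-18 * 7.7599e+13 = 2.226574e-04
Xe_eq = 1.206447e+12 / 2.226574e-04 = 5.4184e+15 /cm^3

5.4184e+15


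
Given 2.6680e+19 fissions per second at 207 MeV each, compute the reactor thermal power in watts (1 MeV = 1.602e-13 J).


P = fission_rate * E_MeV * 1.602e-13
P = 2.6680e+19 * 207 * 1.602e-13
P = 8.8475e+08 W

8.8475e+08


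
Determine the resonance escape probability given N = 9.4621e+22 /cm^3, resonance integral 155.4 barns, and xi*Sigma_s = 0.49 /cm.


p = exp(-N * I * 1e-24 / (xi*Sigma_s))
p = exp(-9.4621e+22 * 155.4 * 1e-24 / 0.49)
p = 9.2796e-14

9.2796e-14


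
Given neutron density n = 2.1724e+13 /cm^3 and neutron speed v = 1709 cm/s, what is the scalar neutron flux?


phi = n * v
phi = 2.1724e+13 * 1709
phi = 3.7126e+16 /cm^2/s

3.7126e+16


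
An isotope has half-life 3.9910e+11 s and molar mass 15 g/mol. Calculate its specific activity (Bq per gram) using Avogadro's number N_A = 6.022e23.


lambda = ln(2) / t_half = ln(2) / 3.9910e+11 = 1.736776e-12 /s
SA = lambda * N_A / M
SA = 1.736776e-12 * 6.022e23 / 15
SA = 6.9726e+10 Bq/g

6.9726e+10


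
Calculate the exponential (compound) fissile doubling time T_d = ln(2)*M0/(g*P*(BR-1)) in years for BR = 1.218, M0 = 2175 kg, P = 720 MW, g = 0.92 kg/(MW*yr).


Breeding gain G = BR - 1 = 1.218 - 1 = 0.218
Fissile production rate = g * P * G = 0.92 * 720 * 0.218 = 144.4032 kg/yr
T_d = ln(2) * M0 / (g * P * G)
T_d = ln(2) * 2175 / 144.4032 = 10.440 yr

10.440


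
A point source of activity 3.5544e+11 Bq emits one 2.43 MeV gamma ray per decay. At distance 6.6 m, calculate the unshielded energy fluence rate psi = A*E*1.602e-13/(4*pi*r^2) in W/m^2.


psi = A * E * 1.602e-13 / (4*pi*r^2)
psi = 3.5544e+11 * 2.43 * 1.602e-13 / (4*pi*6.6^2)
psi = 2.5278e-04 W/m^2

2.5278e-04


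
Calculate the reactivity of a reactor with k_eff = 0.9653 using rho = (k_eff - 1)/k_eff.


rho = (k_eff - 1) / k_eff
rho = (0.9653 - 1) / 0.9653
rho = -0.035947

-0.035947


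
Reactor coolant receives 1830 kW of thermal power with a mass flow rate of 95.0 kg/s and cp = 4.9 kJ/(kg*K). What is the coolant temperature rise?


dT = Q / (m_dot * cp)
dT = 1830 / (95.0 * 4.9)
dT = 3.9313 C

3.9313


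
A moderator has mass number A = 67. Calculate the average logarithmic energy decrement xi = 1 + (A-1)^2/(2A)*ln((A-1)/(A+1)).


xi = 1 + (A-1)^2/(2A) * ln((A-1)/(A+1))
xi = 1 + (67-1)^2/(2*67) * ln((67-1)/(67 +1))
xi = 0.029556

0.029556


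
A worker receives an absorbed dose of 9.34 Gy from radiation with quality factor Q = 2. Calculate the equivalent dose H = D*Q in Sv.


H = D * Q
H = 9.34 * 2
H = 18.680 Sv

18.680


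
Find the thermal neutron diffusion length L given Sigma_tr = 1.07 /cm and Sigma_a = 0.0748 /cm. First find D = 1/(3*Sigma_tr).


D = 1 / (3 * Sigma_tr) = 1 / (3 * 1.07) = 0.3115265 cm
L = sqrt(D / Sigma_a)
L = sqrt(0.3115265 / 0.0748)
L = 2.0408 cm

2.0408


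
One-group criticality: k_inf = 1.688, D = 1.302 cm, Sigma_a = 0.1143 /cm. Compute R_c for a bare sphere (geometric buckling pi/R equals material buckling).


L^2 = D / Sigma_a = 1.302 / 0.1143 = 11.39108 cm^2
B_m^2 = (k_inf - 1) / L^2 = (1.688 - 1) / 11.39108 = 0.06039814 /cm^2
For a bare sphere: B_g = pi/R, so R_c = pi / sqrt(B_m^2)
R_c = pi / sqrt(0.06039814) = 12.783 cm

12.783


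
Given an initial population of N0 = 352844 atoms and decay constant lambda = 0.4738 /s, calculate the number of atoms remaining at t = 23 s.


N = N0 * exp(-lambda * t)
N = 352844 * exp(-0.4738 * 23)
N = 6.5298

6.5298


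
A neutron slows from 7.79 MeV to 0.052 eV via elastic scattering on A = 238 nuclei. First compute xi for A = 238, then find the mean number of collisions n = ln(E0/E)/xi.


xi = 1 + (A-1)^2/(2A)*ln((A-1)/(A+1)) = 0.008379872 (for A = 238)
n = ln(E0/E) / xi
n = ln(7.79e6 / 0.052) / 0.008379872
n = ln(1.498077e+08) / 0.008379872 = 2246.4

2246.4


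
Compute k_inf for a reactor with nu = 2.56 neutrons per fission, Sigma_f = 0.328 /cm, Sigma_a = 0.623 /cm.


k_inf = nu * Sigma_f / Sigma_a
k_inf = 2.56 * 0.328 / 0.623
k_inf = 1.3478

1.3478


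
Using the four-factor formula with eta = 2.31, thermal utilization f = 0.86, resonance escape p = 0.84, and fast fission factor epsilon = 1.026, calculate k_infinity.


k_inf = eta * f * p * epsilon
k_inf = 2.31 * 0.86 * 0.84 * 1.026
k_inf = 1.7121

1.7121


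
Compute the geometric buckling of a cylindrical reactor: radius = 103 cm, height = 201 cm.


B^2 = (2.405/R)^2 + (pi/H)^2
B^2 = (2.405/103)^2 + (pi/201)^2
B^2 = 7.8949e-04 /cm^2

7.8949e-04


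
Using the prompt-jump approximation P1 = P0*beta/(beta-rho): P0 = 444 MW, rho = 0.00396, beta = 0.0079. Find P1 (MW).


P1/P0 = beta / (beta - rho)
P1/P0 = 0.0079 / (0.0079 - 0.00396) = 2.005076
P1 = 444 * 2.005076 = 890.25 MW

890.25


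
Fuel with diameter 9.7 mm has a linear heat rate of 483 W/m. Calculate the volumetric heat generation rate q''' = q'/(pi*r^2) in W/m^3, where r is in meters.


r = D / 2 / 1000 = 9.7 / 2 / 1000 = 0.00485 m
q''' = q' / (pi * r^2)
q''' = 483 / (pi * 0.00485^2)
q''' = 6.5360e+06 W/m^3

6.5360e+06


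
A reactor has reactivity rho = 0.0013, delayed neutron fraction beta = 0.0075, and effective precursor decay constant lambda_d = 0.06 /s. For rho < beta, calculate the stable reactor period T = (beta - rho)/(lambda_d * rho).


T = (beta - rho) / (lambda_d * rho)
T = (0.0075 - 0.0013) / (0.06 * 0.0013)
T = 79.487 s

79.487


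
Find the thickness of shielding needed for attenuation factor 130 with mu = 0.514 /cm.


x = ln(factor) / mu
x = ln(130) / 0.514
x = 9.4699 cm

9.4699


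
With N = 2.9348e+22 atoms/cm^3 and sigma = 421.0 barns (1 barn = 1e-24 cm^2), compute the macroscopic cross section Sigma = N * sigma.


Sigma = N * sigma_barns * 1e-24
Sigma = 2.9348e+22 * 421.0 * 1e-24
Sigma = 12.356 /cm

12.356


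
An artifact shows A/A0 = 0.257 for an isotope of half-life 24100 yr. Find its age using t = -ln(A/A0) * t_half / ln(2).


lambda = ln(2) / t_half = ln(2) / 24100 = 2.876129e-05 /yr
t = -ln(A/A0) / lambda
t = -ln(0.257) / 2.876129e-05
t = 47240 yr

47240


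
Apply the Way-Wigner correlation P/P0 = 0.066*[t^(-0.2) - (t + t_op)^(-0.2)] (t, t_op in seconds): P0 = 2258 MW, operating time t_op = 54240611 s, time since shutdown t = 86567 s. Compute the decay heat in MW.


P/P0 = 0.066 * [t^(-0.2) - (t + t_op)^(-0.2)]
P/P0 = 0.066 * [86567^(-0.2) - (86567 + 54240611)^(-0.2)]
P/P0 = 0.066 * [0.1029271 - 0.02837897] = 0.004920177
P = 2258 * 0.004920177 = 11.110 MW

11.110


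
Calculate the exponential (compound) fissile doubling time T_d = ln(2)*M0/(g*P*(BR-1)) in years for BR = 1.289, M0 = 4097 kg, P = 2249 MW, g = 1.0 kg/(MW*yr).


Breeding gain G = BR - 1 = 1.289 - 1 = 0.289
Fissile production rate = g * P * G = 1.0 * 2249 * 0.289 = 649.961 kg/yr
T_d = ln(2) * M0 / (g * P * G)
T_d = ln(2) * 4097 / 649.961 = 4.3692 yr

4.3692


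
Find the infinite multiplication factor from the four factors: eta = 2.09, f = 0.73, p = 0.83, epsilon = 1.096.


k_inf = eta * f * p * epsilon
k_inf = 2.09 * 0.73 * 0.83 * 1.096
k_inf = 1.3879

1.3879


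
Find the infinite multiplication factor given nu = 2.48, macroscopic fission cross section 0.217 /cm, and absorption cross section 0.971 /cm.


k_inf = nu * Sigma_f / Sigma_a
k_inf = 2.48 * 0.217 / 0.971
k_inf = 0.55423

0.55423


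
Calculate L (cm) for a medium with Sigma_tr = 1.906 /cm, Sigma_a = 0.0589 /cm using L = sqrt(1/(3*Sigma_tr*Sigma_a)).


D = 1 / (3 * Sigma_tr) = 1 / (3 * 1.906) = 0.1748863 cm
L = sqrt(D / Sigma_a)
L = sqrt(0.1748863 / 0.0589)
L = 1.7231 cm

1.7231


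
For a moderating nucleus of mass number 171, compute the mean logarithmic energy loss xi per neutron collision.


xi = 1 + (A-1)^2/(2A) * ln((A-1)/(A+1))
xi = 1 + (171-1)^2/(2*171) * ln((171-1)/(171 +1))
xi = 0.011650

0.011650


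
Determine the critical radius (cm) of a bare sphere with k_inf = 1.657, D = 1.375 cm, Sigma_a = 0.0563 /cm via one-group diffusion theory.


L^2 = D / Sigma_a = 1.375 / 0.0563 = 24.42274 cm^2
B_m^2 = (k_inf - 1) / L^2 = (1.657 - 1) / 24.42274 = 0.02690116 /cm^2
For a bare sphere: B_g = pi/R, so R_c = pi / sqrt(B_m^2)
R_c = pi / sqrt(0.02690116) = 19.154 cm

19.154


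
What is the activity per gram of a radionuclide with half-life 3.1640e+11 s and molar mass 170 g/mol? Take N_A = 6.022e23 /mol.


lambda = ln(2) / t_half = ln(2) / 3.1640e+11 = 2.190731e-12 /s
SA = lambda * N_A / M
SA = 2.190731e-12 * 6.022e23 / 170
SA = 7.7603e+09 Bq/g

7.7603e+09


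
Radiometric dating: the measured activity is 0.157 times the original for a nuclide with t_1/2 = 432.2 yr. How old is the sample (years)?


lambda = ln(2) / t_half = ln(2) / 432.2 = 0.001603765 /yr
t = -ln(A/A0) / lambda
t = -ln(0.157) / 0.001603765
t = 1154.5 yr

1154.5


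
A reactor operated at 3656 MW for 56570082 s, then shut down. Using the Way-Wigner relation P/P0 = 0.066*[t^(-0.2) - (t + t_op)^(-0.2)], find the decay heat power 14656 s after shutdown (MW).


P/P0 = 0.066 * [t^(-0.2) - (t + t_op)^(-0.2)]
P/P0 = 0.066 * [14656^(-0.2) - (14656 + 56570082)^(-0.2)]
P/P0 = 0.066 * [0.1468240 - 0.02814882] = 0.007832562
P = 3656 * 0.007832562 = 28.636 MW

28.636


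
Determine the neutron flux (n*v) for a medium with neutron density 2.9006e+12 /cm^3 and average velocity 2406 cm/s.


phi = n * v
phi = 2.9006e+12 * 2406
phi = 6.9788e+15 /cm^2/s

6.9788e+15


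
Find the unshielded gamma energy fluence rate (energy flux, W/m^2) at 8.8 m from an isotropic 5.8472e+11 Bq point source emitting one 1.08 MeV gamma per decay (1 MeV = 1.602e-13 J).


psi = A * E * 1.602e-13 / (4*pi*r^2)
psi = 5.8472e+11 * 1.08 * 1.602e-13 / (4*pi*8.8^2)
psi = 1.0396e-04 W/m^2

1.0396e-04


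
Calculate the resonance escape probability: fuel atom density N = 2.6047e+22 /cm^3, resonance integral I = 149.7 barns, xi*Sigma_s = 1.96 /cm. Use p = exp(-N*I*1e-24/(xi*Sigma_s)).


p = exp(-N * I * 1e-24 / (xi*Sigma_s))
p = exp(-2.6047e+22 * 149.7 * 1e-24 / 1.96)
p = 0.13678

0.13678


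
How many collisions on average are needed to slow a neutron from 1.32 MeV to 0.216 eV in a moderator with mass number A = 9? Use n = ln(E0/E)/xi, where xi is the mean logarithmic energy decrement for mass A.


xi = 1 + (A-1)^2/(2A)*ln((A-1)/(A+1)) = 0.2066007 (for A = 9)
n = ln(E0/E) / xi
n = ln(1.32e6 / 0.216) / 0.2066007
n = ln(6.111111e+06) / 0.2066007 = 75.632

75.632


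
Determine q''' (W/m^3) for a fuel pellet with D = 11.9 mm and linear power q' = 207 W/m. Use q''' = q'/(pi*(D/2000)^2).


r = D / 2 / 1000 = 11.9 / 2 / 1000 = 0.00595 m
q''' = q' / (pi * r^2)
q''' = 207 / (pi * 0.00595^2)
q''' = 1.8612e+06 W/m^3

1.8612e+06


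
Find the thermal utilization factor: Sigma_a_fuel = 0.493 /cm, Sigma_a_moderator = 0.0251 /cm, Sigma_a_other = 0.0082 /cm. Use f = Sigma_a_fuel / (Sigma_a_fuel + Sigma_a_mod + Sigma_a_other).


f = Sigma_a_fuel / (Sigma_a_fuel + Sigma_a_mod + Sigma_a_other)
f = 0.493 / (0.493 + 0.0251 + 0.0082)
f = 0.93673

0.93673


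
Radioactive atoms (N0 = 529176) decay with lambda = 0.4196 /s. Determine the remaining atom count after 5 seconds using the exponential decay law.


N = N0 * exp(-lambda * t)
N = 529176 * exp(-0.4196 * 5)
N = 64931

64931


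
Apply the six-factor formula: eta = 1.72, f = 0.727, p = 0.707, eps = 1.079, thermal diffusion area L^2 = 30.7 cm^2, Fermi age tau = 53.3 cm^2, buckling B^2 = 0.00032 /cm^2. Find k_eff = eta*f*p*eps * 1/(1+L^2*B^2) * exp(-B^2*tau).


k_inf = eta*f*p*eps = 1.72*0.727*0.707*1.079 = 0.9539019
P_TNL = 1/(1 + L^2*B^2) = 1/(1 + 30.7*0.00032) = 0.9902716
P_FNL = exp(-B^2*tau) = exp(-0.00032*53.3) = 0.9830886
k_eff = k_inf * P_TNL * P_FNL = 0.9539019 * 0.9902716 * 0.9830886
k_eff = 0.92865

0.92865


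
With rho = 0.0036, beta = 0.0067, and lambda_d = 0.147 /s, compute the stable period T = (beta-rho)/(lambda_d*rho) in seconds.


T = (beta - rho) / (lambda_d * rho)
T = (0.0067 - 0.0036) / (0.147 * 0.0036)
T = 5.8579 s

5.8579


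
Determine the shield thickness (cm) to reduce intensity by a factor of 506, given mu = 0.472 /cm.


x = ln(factor) / mu
x = ln(506) / 0.472
x = 13.192 cm

13.192


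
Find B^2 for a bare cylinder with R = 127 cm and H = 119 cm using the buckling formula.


B^2 = (2.405/R)^2 + (pi/H)^2
B^2 = (2.405/127)^2 + (pi/119)^2
B^2 = 0.0010556 /cm^2

0.0010556


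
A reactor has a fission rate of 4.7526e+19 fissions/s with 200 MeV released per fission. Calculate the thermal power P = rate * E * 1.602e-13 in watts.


P = fission_rate * E_MeV * 1.602e-13
P = 4.7526e+19 * 200 * 1.602e-13
P = 1.5227e+09 W

1.5227e+09


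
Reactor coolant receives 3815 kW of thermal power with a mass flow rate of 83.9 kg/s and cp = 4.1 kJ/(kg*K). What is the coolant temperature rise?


dT = Q / (m_dot * cp)
dT = 3815 / (83.9 * 4.1)
dT = 11.090 C

11.090


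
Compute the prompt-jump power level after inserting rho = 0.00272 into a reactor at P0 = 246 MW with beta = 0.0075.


P1/P0 = beta / (beta - rho)
P1/P0 = 0.0075 / (0.0075 - 0.00272) = 1.569038
P1 = 246 * 1.569038 = 385.98 MW

385.98


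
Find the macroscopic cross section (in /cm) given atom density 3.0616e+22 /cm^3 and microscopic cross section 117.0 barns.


Sigma = N * sigma_barns * 1e-24
Sigma = 3.0616e+22 * 117.0 * 1e-24
Sigma = 3.5821 /cm

3.5821


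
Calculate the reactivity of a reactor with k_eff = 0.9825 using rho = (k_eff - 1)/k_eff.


rho = (k_eff - 1) / k_eff
rho = (0.9825 - 1) / 0.9825
rho = -0.017812

-0.017812


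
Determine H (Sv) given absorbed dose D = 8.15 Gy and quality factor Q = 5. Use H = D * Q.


H = D * Q
H = 8.15 * 5
H = 40.750 Sv

40.750


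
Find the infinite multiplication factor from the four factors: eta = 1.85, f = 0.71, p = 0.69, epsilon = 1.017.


k_inf = eta * f * p * epsilon
k_inf = 1.85 * 0.71 * 0.69 * 1.017
k_inf = 0.92172

0.92172


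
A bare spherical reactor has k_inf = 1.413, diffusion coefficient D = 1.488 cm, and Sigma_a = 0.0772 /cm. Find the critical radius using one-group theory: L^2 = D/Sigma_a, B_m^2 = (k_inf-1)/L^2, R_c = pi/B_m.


L^2 = D / Sigma_a = 1.488 / 0.0772 = 19.27461 cm^2
B_m^2 = (k_inf - 1) / L^2 = (1.413 - 1) / 19.27461 = 0.02142715 /cm^2
For a bare sphere: B_g = pi/R, so R_c = pi / sqrt(B_m^2)
R_c = pi / sqrt(0.02142715) = 21.462 cm

21.462


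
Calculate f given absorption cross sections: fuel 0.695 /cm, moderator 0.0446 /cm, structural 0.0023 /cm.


f = Sigma_a_fuel / (Sigma_a_fuel + Sigma_a_mod + Sigma_a_other)
f = 0.695 / (0.695 + 0.0446 + 0.0023)
f = 0.93678

0.93678


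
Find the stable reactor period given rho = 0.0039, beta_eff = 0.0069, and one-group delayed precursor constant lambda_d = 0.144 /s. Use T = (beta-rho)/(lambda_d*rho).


T = (beta - rho) / (lambda_d * rho)
T = (0.0069 - 0.0039) / (0.144 * 0.0039)
T = 5.3419 s

5.3419


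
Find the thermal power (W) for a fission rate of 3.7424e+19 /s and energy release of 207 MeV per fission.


P = fission_rate * E_MeV * 1.602e-13
P = 3.7424e+19 * 207 * 1.602e-13
P = 1.2410e+09 W

1.2410e+09


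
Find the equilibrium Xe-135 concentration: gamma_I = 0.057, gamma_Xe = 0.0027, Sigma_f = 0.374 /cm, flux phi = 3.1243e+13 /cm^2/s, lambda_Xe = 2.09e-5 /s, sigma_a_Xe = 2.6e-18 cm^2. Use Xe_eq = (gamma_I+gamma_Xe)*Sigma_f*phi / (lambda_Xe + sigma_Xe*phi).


Xe_eq = (gamma_I + gamma_Xe) * Sigma_f * phi / (lambda_Xe + sigma_Xe * phi)
Numerator = (0.057 + 0.0027) * 0.374 * 3.1243e+13 = 6.975875e+11
Denominator = 2.09e-5 + 2.6e-18 * 3.1243e+13 = 1.021318e-04
Xe_eq = 6.975875e+11 / 1.021318e-04 = 6.8303e+15 /cm^3

6.8303e+15


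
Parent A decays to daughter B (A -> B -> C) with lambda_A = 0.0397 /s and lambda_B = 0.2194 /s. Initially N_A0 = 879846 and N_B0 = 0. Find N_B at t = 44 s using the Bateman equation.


N_B(t) = lambda_A * N_A0 / (lambda_B - lambda_A) * [exp(-lambda_A*t) - exp(-lambda_B*t)]
exp(-0.0397*44) = 0.1743309; exp(-0.2194*44) = 6.419405e-05
N_B = 0.0397 * 879846 / (0.2194 - 0.0397) * (0.1743309 - 6.419405e-05)
N_B = 33874

33874


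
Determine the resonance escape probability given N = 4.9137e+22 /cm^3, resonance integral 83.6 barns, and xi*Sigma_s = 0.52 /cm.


p = exp(-N * I * 1e-24 / (xi*Sigma_s))
p = exp(-4.9137e+22 * 83.6 * 1e-24 / 0.52)
p = 3.7085e-04

3.7085e-04


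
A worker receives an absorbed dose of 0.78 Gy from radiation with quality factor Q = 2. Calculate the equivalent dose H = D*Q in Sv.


H = D * Q
H = 0.78 * 2
H = 1.5600 Sv

1.5600


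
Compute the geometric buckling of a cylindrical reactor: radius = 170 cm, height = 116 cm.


B^2 = (2.405/R)^2 + (pi/H)^2
B^2 = (2.405/170)^2 + (pi/116)^2
B^2 = 9.3361e-04 /cm^2

9.3361e-04


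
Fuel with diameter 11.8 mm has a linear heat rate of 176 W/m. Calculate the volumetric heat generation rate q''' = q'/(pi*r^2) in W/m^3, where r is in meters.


r = D / 2 / 1000 = 11.8 / 2 / 1000 = 0.0059 m
q''' = q' / (pi * r^2)
q''' = 176 / (pi * 0.0059^2)
q''' = 1.6094e+06 W/m^3

1.6094e+06


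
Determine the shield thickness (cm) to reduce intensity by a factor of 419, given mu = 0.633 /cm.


x = ln(factor) / mu
x = ln(419) / 0.633
x = 9.5385 cm

9.5385


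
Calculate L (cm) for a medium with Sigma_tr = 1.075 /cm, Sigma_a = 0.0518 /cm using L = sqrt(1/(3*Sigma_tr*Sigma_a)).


D = 1 / (3 * Sigma_tr) = 1 / (3 * 1.075) = 0.3100775 cm
L = sqrt(D / Sigma_a)
L = sqrt(0.3100775 / 0.0518)
L = 2.4466 cm

2.4466


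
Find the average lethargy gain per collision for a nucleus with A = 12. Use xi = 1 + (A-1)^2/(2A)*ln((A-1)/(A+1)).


xi = 1 + (A-1)^2/(2A) * ln((A-1)/(A+1))
xi = 1 + (12-1)^2/(2*12) * ln((12-1)/(12 +1))
xi = 0.15777

0.15777


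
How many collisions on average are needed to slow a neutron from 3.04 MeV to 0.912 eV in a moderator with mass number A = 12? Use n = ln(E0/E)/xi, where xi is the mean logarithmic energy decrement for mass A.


xi = 1 + (A-1)^2/(2A)*ln((A-1)/(A+1)) = 0.1577690 (for A = 12)
n = ln(E0/E) / xi
n = ln(3.04e6 / 0.912) / 0.1577690
n = ln(3.333333e+06) / 0.1577690 = 95.199

95.199


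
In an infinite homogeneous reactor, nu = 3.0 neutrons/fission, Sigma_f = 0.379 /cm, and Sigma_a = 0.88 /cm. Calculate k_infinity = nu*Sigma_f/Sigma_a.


k_inf = nu * Sigma_f / Sigma_a
k_inf = 3.0 * 0.379 / 0.88
k_inf = 1.2920

1.2920


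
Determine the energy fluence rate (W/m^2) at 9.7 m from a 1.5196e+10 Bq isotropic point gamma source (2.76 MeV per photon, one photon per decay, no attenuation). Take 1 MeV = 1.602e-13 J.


psi = A * E * 1.602e-13 / (4*pi*r^2)
psi = 1.5196e+10 * 2.76 * 1.602e-13 / (4*pi*9.7^2)
psi = 5.6826e-06 W/m^2

5.6826e-06


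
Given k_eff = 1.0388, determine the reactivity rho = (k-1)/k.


rho = (k_eff - 1) / k_eff
rho = (1.0388 - 1) / 1.0388
rho = 0.037351

0.037351


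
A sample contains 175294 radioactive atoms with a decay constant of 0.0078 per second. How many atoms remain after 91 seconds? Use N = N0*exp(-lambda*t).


N = N0 * exp(-lambda * t)
N = 175294 * exp(-0.0078 * 91)
N = 86200

86200


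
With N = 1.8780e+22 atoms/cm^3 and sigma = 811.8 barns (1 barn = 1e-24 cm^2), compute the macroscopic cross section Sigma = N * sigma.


Sigma = N * sigma_barns * 1e-24
Sigma = 1.8780e+22 * 811.8 * 1e-24
Sigma = 15.246 /cm

15.246


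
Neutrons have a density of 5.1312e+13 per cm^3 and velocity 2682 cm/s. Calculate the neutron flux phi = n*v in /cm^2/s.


phi = n * v
phi = 5.1312e+13 * 2682
phi = 1.3762e+17 /cm^2/s

1.3762e+17


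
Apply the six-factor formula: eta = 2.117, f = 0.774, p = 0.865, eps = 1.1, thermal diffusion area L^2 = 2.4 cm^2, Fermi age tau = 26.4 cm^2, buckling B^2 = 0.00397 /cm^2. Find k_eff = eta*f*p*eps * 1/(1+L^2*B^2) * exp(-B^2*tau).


k_inf = eta*f*p*eps = 2.117*0.774*0.865*1.1 = 1.559088
P_TNL = 1/(1 + L^2*B^2) = 1/(1 + 2.4*0.00397) = 0.9905619
P_FNL = exp(-B^2*tau) = exp(-0.00397*26.4) = 0.9004974
k_eff = k_inf * P_TNL * P_FNL = 1.559088 * 0.9905619 * 0.9004974
k_eff = 1.3907

1.3907


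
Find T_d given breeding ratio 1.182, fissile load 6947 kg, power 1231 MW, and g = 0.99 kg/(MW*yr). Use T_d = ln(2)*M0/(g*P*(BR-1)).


Breeding gain G = BR - 1 = 1.182 - 1 = 0.182
Fissile production rate = g * P * G = 0.99 * 1231 * 0.182 = 221.80158 kg/yr
T_d = ln(2) * M0 / (g * P * G)
T_d = ln(2) * 6947 / 221.80158 = 21.710 yr

21.710


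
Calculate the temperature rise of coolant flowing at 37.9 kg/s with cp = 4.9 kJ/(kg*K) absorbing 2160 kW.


dT = Q / (m_dot * cp)
dT = 2160 / (37.9 * 4.9)
dT = 11.631 C

11.631


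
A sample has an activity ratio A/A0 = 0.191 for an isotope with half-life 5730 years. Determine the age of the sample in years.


lambda = ln(2) / t_half = ln(2) / 5730 = 1.209681e-04 /yr
t = -ln(A/A0) / lambda
t = -ln(0.191) / 1.209681e-04
t = 13685 yr

13685


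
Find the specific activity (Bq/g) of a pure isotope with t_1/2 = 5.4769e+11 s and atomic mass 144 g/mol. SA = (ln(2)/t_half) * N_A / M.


lambda = ln(2) / t_half = ln(2) / 5.4769e+11 = 1.265583e-12 /s
SA = lambda * N_A / M
SA = 1.265583e-12 * 6.022e23 / 144
SA = 5.2926e+09 Bq/g

5.2926e+09
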